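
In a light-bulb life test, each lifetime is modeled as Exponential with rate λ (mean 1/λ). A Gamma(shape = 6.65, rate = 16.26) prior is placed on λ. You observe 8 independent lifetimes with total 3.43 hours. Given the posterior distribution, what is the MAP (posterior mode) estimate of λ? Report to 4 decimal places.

0.6932

With a Gamma(shape α, rate β) prior on the exponential rate λ, the posterior after n observations with total T = Σxᵢ is Gamma(α+n, β+T).
Posterior: Gamma(6.65+8, 16.26+3.43) = Gamma(14.65, 19.69).
Mode = (α−1)/β = 0.6932.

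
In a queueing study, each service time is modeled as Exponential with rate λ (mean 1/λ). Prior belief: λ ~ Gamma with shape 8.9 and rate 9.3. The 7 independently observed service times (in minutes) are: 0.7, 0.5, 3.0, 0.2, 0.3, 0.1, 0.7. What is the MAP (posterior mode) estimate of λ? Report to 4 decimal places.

1.0068

With a Gamma(shape α, rate β) prior on the exponential rate λ, the posterior after n observations with total T = Σxᵢ is Gamma(α+n, β+T).
Sum of observations T = 5.5 minutes; n = 7.
Posterior: Gamma(8.9+7, 9.3+5.5) = Gamma(15.9, 14.8).
Mode = (α−1)/β = 1.0068.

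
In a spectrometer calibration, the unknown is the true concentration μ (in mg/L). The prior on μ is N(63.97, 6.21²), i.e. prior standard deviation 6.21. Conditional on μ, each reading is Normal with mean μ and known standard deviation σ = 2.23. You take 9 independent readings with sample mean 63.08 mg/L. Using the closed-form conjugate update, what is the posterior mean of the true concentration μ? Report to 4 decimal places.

63.0926

For Normal data with known variance σ², a Normal(μ₀, σ₀²) prior on μ is conjugate. Posterior precision = 1/σ₀² + n/σ²; posterior mean is the precision-weighted average of μ₀ and x̄.
n·x̄ = 9·63.08 = 567.72.
σ₀² = 6.21² = 38.5641, σ² = 2.23² = 4.9729; σ² + n·σ₀² = 4.9729 + 9·38.5641 = 352.0498.
Posterior mean = (μ₀/σ₀² + n·x̄/σ²)/(1/σ₀² + n/σ²) = (σ²·μ₀ + σ₀²·n·x̄)/(σ² + n·σ₀²) = (4.9729·63.97 + 38.5641·567.72)/352.0498 = 22211.727265/352.0498 = 63.0926.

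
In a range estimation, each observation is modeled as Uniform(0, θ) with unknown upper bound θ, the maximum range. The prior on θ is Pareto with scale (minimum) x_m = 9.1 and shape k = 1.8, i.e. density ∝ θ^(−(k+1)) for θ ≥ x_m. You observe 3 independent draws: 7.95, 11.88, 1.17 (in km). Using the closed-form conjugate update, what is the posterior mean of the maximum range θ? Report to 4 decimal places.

15.0063

A Pareto(scale x_m, shape k) prior on the upper bound θ of Uniform(0, θ) is conjugate: posterior is Pareto(max(x_m, max xᵢ), k + n).
Sample maximum = 11.88; prior scale x_m = 9.1 → posterior scale = max = 11.88.
Posterior shape = 1.8 + 3 = 4.8.
E[θ|data] = k·x_m/(k−1) = 4.8·11.88/3.8 = 15.0063.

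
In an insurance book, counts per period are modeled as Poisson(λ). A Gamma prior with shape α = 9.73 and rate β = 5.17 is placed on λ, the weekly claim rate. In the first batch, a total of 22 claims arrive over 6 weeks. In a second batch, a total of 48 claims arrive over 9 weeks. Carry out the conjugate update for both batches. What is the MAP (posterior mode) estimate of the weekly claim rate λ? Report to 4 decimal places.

With a Gamma(shape α, rate β) prior, the Poisson likelihood is conjugate: the posterior is Gamma(α + ΣXᵢ, β + n).
After batch 1: Gamma(α+S, β+n) = Gamma(9.73+22, 5.17+6) = Gamma(31.73, 11.17).
After batch 2: Gamma(α+S, β+n) = Gamma(31.73+48, 11.17+9) = Gamma(79.73, 20.17).
Mode of Gamma(α,β) for α≥1 is (α−1)/β = 78.73/20.17 = 3.9033.

3.9033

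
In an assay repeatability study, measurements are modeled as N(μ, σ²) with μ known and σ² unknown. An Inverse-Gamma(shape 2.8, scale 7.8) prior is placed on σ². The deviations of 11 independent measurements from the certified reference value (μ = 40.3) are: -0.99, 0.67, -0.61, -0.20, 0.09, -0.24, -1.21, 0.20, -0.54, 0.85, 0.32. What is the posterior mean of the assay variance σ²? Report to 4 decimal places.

With known mean μ and an Inverse-Gamma(α, β) prior on σ², the Normal likelihood is conjugate: posterior is Inv-Gamma(α + n/2, β + Σ(xᵢ−μ)²/2).
Σ(xᵢ−μ)² = (-0.99)² + (0.67)² + (-0.61)² + (-0.20)² + (0.09)² + (-0.24)² + (-1.21)² + (0.20)² + (-0.54)² + (0.85)² + (0.32)² = 4.5274.
Posterior: Inv-Gamma(2.8 + 11/2, 7.8 + 4.5274/2) = Inv-Gamma(8.30, 10.06370).
E[σ²|data] = β/(α−1) = 10.06370/7.30 = 1.3786.

1.3786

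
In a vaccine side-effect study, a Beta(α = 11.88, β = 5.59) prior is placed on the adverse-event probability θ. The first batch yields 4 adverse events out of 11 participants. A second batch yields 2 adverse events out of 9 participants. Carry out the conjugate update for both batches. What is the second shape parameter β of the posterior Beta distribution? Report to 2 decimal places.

19.59

The Beta prior is conjugate to a Binomial/Bernoulli likelihood; the update adds successes to α and failures to β.
After batch 1: Beta(11.88+4, 5.59+7) = Beta(15.88, 12.59).
After batch 2: Beta(15.88+2, 12.59+7) = Beta(17.88, 19.59).
Posterior β = 19.59.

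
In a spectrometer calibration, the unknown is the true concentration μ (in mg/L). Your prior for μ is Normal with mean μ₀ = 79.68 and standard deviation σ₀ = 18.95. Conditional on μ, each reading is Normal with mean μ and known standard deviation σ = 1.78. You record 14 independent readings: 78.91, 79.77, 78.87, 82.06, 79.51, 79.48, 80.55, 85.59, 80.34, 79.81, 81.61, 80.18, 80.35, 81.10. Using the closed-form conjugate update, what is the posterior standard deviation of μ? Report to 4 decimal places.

0.4756

For Normal data with known variance σ², a Normal(μ₀, σ₀²) prior on μ is conjugate. Posterior precision = 1/σ₀² + n/σ²; posterior mean is the precision-weighted average of μ₀ and x̄.
σ₀² = 18.95² = 359.1025, σ² = 1.78² = 3.1684; σ² + n·σ₀² = 3.1684 + 14·359.1025 = 5030.6034.
Posterior precision = 1/σ₀² + n/σ² = 1/359.1025 + 14/3.1684 = (σ² + n·σ₀²)/(σ₀²σ²) = 5030.6034/(359.1025·3.1684); posterior variance σₙ² = σ₀²σ²/(σ² + n·σ₀²) = 359.1025·3.1684/5030.6034 = 0.226172.
Posterior SD = √σₙ² = √(359.1025·3.1684/5030.6034) = 0.4756.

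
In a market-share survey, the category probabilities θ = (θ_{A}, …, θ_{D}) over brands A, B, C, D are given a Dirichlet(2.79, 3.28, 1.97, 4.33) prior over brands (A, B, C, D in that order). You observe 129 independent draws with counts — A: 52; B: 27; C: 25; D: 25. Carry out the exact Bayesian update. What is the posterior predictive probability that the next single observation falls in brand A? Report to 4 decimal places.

The Dirichlet prior is conjugate to the Multinomial likelihood: each posterior αⱼ = prior αⱼ + observed count nⱼ.
Posterior concentration: (54.79, 30.28, 26.97, 29.33), total = 141.37.
P(next = A | data) = α_{A}/Σα = 0.3876.

0.3876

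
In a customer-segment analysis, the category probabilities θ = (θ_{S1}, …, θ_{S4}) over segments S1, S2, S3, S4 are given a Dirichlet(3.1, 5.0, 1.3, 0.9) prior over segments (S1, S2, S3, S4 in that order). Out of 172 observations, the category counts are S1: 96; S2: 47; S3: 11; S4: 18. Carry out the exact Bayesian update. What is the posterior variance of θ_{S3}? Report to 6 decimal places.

The Dirichlet prior is conjugate to the Multinomial likelihood: each posterior αⱼ = prior αⱼ + observed count nⱼ.
Posterior concentration: (99.1, 52.0, 12.3, 18.9), total = 182.3.
Var[θ_j] = α_j(Σα−α_j)/((Σα)²(Σα+1)) = 12.3·170.0/(182.3²·183.3) = 0.000343.

0.000343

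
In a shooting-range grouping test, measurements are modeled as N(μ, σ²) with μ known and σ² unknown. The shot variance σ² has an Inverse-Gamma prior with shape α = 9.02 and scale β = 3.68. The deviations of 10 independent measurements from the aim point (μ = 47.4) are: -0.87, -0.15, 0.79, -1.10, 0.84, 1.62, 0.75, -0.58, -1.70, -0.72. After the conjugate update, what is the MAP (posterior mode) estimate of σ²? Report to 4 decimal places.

With known mean μ and an Inverse-Gamma(α, β) prior on σ², the Normal likelihood is conjugate: posterior is Inv-Gamma(α + n/2, β + Σ(xᵢ−μ)²/2).
Σ(xᵢ−μ)² = (-0.87)² + (-0.15)² + (0.79)² + (-1.10)² + (0.84)² + (1.62)² + (0.75)² + (-0.58)² + (-1.70)² + (-0.72)² = 10.2508.
Posterior: Inv-Gamma(9.02 + 10/2, 3.68 + 10.2508/2) = Inv-Gamma(14.02, 8.80540).
Mode = β/(α+1) = 8.80540/15.02 = 0.5862.

0.5862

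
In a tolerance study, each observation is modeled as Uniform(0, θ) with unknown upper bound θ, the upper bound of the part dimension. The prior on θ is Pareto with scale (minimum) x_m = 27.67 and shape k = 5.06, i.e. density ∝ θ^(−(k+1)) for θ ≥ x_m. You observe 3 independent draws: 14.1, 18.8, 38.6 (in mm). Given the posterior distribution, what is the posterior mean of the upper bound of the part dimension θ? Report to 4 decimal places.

A Pareto(scale x_m, shape k) prior on the upper bound θ of Uniform(0, θ) is conjugate: posterior is Pareto(max(x_m, max xᵢ), k + n).
Sample maximum = 38.6; prior scale x_m = 27.67 → posterior scale = max = 38.60.
Posterior shape = 5.06 + 3 = 8.06.
E[θ|data] = k·x_m/(k−1) = 8.06·38.60/7.06 = 44.0674.

44.0674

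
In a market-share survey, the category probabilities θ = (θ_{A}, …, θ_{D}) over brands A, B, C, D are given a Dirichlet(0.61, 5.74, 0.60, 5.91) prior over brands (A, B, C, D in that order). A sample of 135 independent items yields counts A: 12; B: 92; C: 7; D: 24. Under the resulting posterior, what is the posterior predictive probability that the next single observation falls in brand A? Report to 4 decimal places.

The Dirichlet prior is conjugate to the Multinomial likelihood: each posterior αⱼ = prior αⱼ + observed count nⱼ.
Posterior concentration: (12.61, 97.74, 7.60, 29.91), total = 147.86.
P(next = A | data) = α_{A}/Σα = 0.0853.

0.0853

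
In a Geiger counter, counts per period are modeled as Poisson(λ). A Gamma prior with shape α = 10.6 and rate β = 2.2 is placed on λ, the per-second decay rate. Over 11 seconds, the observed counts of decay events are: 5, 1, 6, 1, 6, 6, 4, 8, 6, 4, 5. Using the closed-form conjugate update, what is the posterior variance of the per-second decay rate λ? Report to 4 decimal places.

0.3593

With a Gamma(shape α, rate β) prior, the Poisson likelihood is conjugate: the posterior is Gamma(α + ΣXᵢ, β + n).
Sum of counts S = 52 over n = 11 seconds.
Posterior: Gamma(α+S, β+n) = Gamma(10.6+52, 2.2+11) = Gamma(62.6, 13.2).
Var = α/β² = 62.6/13.2² = 0.3593.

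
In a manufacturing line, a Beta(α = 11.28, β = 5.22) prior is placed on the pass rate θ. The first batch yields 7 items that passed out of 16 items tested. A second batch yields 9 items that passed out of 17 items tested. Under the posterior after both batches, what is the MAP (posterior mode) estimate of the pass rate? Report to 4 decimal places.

0.5533

The Beta prior is conjugate to a Binomial/Bernoulli likelihood; the update adds successes to α and failures to β.
After batch 1: Beta(11.28+7, 5.22+9) = Beta(18.28, 14.22).
After batch 2: Beta(18.28+9, 14.22+8) = Beta(27.28, 22.22).
Mode of Beta(a,b) for a,b>1 is (a−1)/(a+b−2) = 26.28/47.50 = 0.5533.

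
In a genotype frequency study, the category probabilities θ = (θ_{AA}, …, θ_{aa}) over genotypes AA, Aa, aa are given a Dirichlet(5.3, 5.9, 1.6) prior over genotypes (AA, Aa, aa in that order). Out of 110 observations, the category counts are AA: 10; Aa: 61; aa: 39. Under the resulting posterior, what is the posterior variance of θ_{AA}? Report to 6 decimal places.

0.000881

The Dirichlet prior is conjugate to the Multinomial likelihood: each posterior αⱼ = prior αⱼ + observed count nⱼ.
Posterior concentration: (15.3, 66.9, 40.6), total = 122.8.
Var[θ_j] = α_j(Σα−α_j)/((Σα)²(Σα+1)) = 15.3·107.5/(122.8²·123.8) = 0.000881.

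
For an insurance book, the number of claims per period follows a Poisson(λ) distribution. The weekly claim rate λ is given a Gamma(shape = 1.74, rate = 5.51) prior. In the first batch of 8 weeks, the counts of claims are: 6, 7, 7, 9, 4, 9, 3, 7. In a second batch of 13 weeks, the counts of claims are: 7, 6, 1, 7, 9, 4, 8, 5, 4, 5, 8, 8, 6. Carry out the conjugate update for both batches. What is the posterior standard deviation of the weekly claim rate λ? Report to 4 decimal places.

With a Gamma(shape α, rate β) prior, the Poisson likelihood is conjugate: the posterior is Gamma(α + ΣXᵢ, β + n).
Batch 1: sum of counts S = 52 over n = 8 weeks.
After batch 1: Gamma(α+S, β+n) = Gamma(1.74+52, 5.51+8) = Gamma(53.74, 13.51).
Batch 2: sum of counts S = 78 over n = 13 weeks.
After batch 2: Gamma(α+S, β+n) = Gamma(53.74+78, 13.51+13) = Gamma(131.74, 26.51).
SD = √α/β = √131.74/26.51 = 0.4330.

0.4330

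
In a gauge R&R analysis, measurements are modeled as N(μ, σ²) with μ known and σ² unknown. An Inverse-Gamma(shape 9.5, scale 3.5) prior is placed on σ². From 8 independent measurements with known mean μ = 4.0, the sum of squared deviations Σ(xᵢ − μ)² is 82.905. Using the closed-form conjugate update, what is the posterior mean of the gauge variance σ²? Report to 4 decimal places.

With known mean μ and an Inverse-Gamma(α, β) prior on σ², the Normal likelihood is conjugate: posterior is Inv-Gamma(α + n/2, β + Σ(xᵢ−μ)²/2).
Posterior: Inv-Gamma(9.5 + 8/2, 3.5 + 82.905/2) = Inv-Gamma(13.50, 44.9525).
E[σ²|data] = β/(α−1) = 44.9525/12.50 = 3.5962.

3.5962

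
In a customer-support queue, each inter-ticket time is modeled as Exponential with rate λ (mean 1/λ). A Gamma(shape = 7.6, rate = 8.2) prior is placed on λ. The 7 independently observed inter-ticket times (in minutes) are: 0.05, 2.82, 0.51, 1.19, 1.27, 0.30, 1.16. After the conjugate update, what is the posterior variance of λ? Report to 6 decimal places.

0.060770

With a Gamma(shape α, rate β) prior on the exponential rate λ, the posterior after n observations with total T = Σxᵢ is Gamma(α+n, β+T).
Sum of observations T = 7.30 minutes; n = 7.
Posterior: Gamma(7.6+7, 8.2+7.30) = Gamma(14.6, 15.50).
Var = α/β² = 0.060770.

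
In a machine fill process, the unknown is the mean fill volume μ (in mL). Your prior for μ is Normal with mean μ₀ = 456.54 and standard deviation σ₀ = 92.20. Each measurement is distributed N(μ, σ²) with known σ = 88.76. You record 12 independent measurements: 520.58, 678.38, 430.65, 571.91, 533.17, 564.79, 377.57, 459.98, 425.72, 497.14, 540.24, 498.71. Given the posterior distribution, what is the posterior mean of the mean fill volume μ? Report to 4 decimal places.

504.5303

For Normal data with known variance σ², a Normal(μ₀, σ₀²) prior on μ is conjugate. Posterior precision = 1/σ₀² + n/σ²; posterior mean is the precision-weighted average of μ₀ and x̄.
Σxᵢ = 520.58 + 678.38 + 430.65 + 571.91 + 533.17 + 564.79 + 377.57 + 459.98 + 425.72 + 497.14 + 540.24 + 498.71 = 6098.84, so n·x̄ = 6098.84.
σ₀² = 92.20² = 8500.84, σ² = 88.76² = 7878.3376; σ² + n·σ₀² = 7878.3376 + 12·8500.84 = 109888.4176.
Posterior mean = (μ₀/σ₀² + n·x̄/σ²)/(1/σ₀² + n/σ²) = (σ²·μ₀ + σ₀²·n·x̄)/(σ² + n·σ₀²) = (7878.3376·456.54 + 8500.84·6098.84)/109888.4176 = 55442039.273504/109888.4176 = 504.5303.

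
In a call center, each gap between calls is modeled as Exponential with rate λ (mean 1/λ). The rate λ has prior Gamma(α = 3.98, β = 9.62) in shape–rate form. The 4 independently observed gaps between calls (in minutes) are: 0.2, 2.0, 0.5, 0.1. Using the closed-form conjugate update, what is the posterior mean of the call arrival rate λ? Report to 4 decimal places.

With a Gamma(shape α, rate β) prior on the exponential rate λ, the posterior after n observations with total T = Σxᵢ is Gamma(α+n, β+T).
Sum of observations T = 2.8 minutes; n = 4.
Posterior: Gamma(3.98+4, 9.62+2.8) = Gamma(7.98, 12.42).
Posterior mean of λ = α/β = 7.98/12.42 = 0.6425.

0.6425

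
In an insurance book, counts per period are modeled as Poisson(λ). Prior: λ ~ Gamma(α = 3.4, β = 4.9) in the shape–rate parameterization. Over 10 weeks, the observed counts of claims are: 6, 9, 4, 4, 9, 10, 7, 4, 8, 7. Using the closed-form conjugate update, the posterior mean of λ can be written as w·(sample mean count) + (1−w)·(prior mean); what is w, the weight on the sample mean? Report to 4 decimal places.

With a Gamma(shape α, rate β) prior, the Poisson likelihood is conjugate: the posterior is Gamma(α + ΣXᵢ, β + n).
Posterior mean = (α₀+S)/(β₀+n) = [n/(β₀+n)]·(S/n) + [β₀/(β₀+n)]·(α₀/β₀), so only n and β₀ enter the weight.
Weight on data w = n/(β₀+n) = 10/(4.9+10) = 10/14.9 = 0.6711.

0.6711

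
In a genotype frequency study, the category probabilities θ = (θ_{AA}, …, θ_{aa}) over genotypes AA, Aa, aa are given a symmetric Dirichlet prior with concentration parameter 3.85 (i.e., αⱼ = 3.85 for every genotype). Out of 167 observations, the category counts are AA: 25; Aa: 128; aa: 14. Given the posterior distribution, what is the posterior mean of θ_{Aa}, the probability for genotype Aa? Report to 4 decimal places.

0.7384

The Dirichlet prior is conjugate to the Multinomial likelihood: each posterior αⱼ = prior αⱼ + observed count nⱼ.
Posterior concentration: (28.85, 131.85, 17.85), total = 178.55.
E[θ_{Aa}|data] = α_{Aa}/Σα = 131.85/178.55 = 0.7384.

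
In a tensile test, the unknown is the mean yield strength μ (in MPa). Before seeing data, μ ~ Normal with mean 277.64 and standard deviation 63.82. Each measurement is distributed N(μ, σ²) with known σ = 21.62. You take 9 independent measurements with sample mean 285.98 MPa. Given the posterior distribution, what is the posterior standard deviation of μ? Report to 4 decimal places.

For Normal data with known variance σ², a Normal(μ₀, σ₀²) prior on μ is conjugate. Posterior precision = 1/σ₀² + n/σ²; posterior mean is the precision-weighted average of μ₀ and x̄.
σ₀² = 63.82² = 4072.9924, σ² = 21.62² = 467.4244; σ² + n·σ₀² = 467.4244 + 9·4072.9924 = 37124.356.
Posterior precision = 1/σ₀² + n/σ² = 1/4072.9924 + 9/467.4244 = (σ² + n·σ₀²)/(σ₀²σ²) = 37124.356/(4072.9924·467.4244); posterior variance σₙ² = σ₀²σ²/(σ² + n·σ₀²) = 4072.9924·467.4244/37124.356 = 51.282129.
Posterior SD = √σₙ² = √(4072.9924·467.4244/37124.356) = 7.1612.

7.1612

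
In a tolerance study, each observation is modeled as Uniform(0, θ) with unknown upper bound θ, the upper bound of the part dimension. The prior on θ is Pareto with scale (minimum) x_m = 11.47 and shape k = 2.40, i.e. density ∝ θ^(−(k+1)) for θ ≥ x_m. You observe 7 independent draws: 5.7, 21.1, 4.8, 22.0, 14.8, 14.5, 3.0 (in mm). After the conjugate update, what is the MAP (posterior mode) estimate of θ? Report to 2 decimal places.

22.00

A Pareto(scale x_m, shape k) prior on the upper bound θ of Uniform(0, θ) is conjugate: posterior is Pareto(max(x_m, max xᵢ), k + n).
Sample maximum = 22.0; prior scale x_m = 11.47 → posterior scale = max = 22.00.
Posterior shape = 2.40 + 7 = 9.40.
The Pareto density is decreasing on [x_m, ∞), so the mode is x_m = 22.00.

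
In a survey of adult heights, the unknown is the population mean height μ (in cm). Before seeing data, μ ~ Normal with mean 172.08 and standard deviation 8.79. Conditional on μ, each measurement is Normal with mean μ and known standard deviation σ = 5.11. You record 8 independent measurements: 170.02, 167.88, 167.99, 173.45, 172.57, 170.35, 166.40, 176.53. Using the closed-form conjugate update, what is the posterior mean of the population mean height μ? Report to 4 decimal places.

For Normal data with known variance σ², a Normal(μ₀, σ₀²) prior on μ is conjugate. Posterior precision = 1/σ₀² + n/σ²; posterior mean is the precision-weighted average of μ₀ and x̄.
Σxᵢ = 170.02 + 167.88 + 167.99 + 173.45 + 172.57 + 170.35 + 166.40 + 176.53 = 1365.19, so n·x̄ = 1365.19.
σ₀² = 8.79² = 77.2641, σ² = 5.11² = 26.1121; σ² + n·σ₀² = 26.1121 + 8·77.2641 = 644.2249.
Posterior mean = (μ₀/σ₀² + n·x̄/σ²)/(1/σ₀² + n/σ²) = (σ²·μ₀ + σ₀²·n·x̄)/(σ² + n·σ₀²) = (26.1121·172.08 + 77.2641·1365.19)/644.2249 = 109973.546847/644.2249 = 170.7068.

170.7068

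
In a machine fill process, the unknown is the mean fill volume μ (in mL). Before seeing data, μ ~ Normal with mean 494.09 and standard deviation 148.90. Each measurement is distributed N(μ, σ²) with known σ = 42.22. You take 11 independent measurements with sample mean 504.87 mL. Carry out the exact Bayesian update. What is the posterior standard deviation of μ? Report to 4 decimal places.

12.6835

For Normal data with known variance σ², a Normal(μ₀, σ₀²) prior on μ is conjugate. Posterior precision = 1/σ₀² + n/σ²; posterior mean is the precision-weighted average of μ₀ and x̄.
σ₀² = 148.90² = 22171.21, σ² = 42.22² = 1782.5284; σ² + n·σ₀² = 1782.5284 + 11·22171.21 = 245665.8384.
Posterior precision = 1/σ₀² + n/σ² = 1/22171.21 + 11/1782.5284 = (σ² + n·σ₀²)/(σ₀²σ²) = 245665.8384/(22171.21·1782.5284); posterior variance σₙ² = σ₀²σ²/(σ² + n·σ₀²) = 22171.21·1782.5284/245665.8384 = 160.872231.
Posterior SD = √σₙ² = √(22171.21·1782.5284/245665.8384) = 12.6835.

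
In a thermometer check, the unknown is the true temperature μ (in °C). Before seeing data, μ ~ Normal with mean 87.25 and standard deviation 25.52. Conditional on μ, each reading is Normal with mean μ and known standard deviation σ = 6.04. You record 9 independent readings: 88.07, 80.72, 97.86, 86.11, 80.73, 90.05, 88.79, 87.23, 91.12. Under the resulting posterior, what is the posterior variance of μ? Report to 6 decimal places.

For Normal data with known variance σ², a Normal(μ₀, σ₀²) prior on μ is conjugate. Posterior precision = 1/σ₀² + n/σ²; posterior mean is the precision-weighted average of μ₀ and x̄.
σ₀² = 25.52² = 651.2704, σ² = 6.04² = 36.4816; σ² + n·σ₀² = 36.4816 + 9·651.2704 = 5897.9152.
Posterior precision = 1/σ₀² + n/σ² = 1/651.2704 + 9/36.4816 = (σ² + n·σ₀²)/(σ₀²σ²) = 5897.9152/(651.2704·36.4816); posterior variance σₙ² = σ₀²σ²/(σ² + n·σ₀²) = 651.2704·36.4816/5897.9152 = 4.028438.

4.028438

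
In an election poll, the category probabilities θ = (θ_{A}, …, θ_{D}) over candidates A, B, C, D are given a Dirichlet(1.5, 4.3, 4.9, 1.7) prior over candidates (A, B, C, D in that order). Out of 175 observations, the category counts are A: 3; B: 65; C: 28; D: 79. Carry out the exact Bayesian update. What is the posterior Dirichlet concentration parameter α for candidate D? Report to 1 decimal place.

The Dirichlet prior is conjugate to the Multinomial likelihood: each posterior αⱼ = prior αⱼ + observed count nⱼ.
Posterior concentration: (4.5, 69.3, 32.9, 80.7), total = 187.4.
α_{D} = 1.7 + 79 = 80.7.

80.7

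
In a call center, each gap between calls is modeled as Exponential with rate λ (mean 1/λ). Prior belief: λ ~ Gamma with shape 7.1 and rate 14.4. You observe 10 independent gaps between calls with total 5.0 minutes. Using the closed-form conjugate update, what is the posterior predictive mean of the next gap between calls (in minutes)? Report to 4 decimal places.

1.2050

With a Gamma(shape α, rate β) prior on the exponential rate λ, the posterior after n observations with total T = Σxᵢ is Gamma(α+n, β+T).
Posterior: Gamma(7.1+10, 14.4+5.0) = Gamma(17.1, 19.4).
The predictive distribution for the next observation is Lomax; its mean is β/(α−1) = 19.4/16.1 = 1.2050.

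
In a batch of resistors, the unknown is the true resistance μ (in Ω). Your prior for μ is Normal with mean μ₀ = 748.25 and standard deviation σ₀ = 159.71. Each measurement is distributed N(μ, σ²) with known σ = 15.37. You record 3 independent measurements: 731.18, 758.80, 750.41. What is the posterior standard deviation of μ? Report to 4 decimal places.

8.8602

For Normal data with known variance σ², a Normal(μ₀, σ₀²) prior on μ is conjugate. Posterior precision = 1/σ₀² + n/σ²; posterior mean is the precision-weighted average of μ₀ and x̄.
σ₀² = 159.71² = 25507.2841, σ² = 15.37² = 236.2369; σ² + n·σ₀² = 236.2369 + 3·25507.2841 = 76758.0892.
Posterior precision = 1/σ₀² + n/σ² = 1/25507.2841 + 3/236.2369 = (σ² + n·σ₀²)/(σ₀²σ²) = 76758.0892/(25507.2841·236.2369); posterior variance σₙ² = σ₀²σ²/(σ² + n·σ₀²) = 25507.2841·236.2369/76758.0892 = 78.503279.
Posterior SD = √σₙ² = √(25507.2841·236.2369/76758.0892) = 8.8602.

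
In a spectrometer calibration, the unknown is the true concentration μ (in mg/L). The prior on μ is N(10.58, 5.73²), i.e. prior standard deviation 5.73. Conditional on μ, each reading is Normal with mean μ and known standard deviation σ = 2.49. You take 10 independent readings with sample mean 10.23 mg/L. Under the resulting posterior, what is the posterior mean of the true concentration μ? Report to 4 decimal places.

10.2365

For Normal data with known variance σ², a Normal(μ₀, σ₀²) prior on μ is conjugate. Posterior precision = 1/σ₀² + n/σ²; posterior mean is the precision-weighted average of μ₀ and x̄.
n·x̄ = 10·10.23 = 102.3.
σ₀² = 5.73² = 32.8329, σ² = 2.49² = 6.2001; σ² + n·σ₀² = 6.2001 + 10·32.8329 = 334.5291.
Posterior mean = (μ₀/σ₀² + n·x̄/σ²)/(1/σ₀² + n/σ²) = (σ²·μ₀ + σ₀²·n·x̄)/(σ² + n·σ₀²) = (6.2001·10.58 + 32.8329·102.3)/334.5291 = 3424.402728/334.5291 = 10.2365.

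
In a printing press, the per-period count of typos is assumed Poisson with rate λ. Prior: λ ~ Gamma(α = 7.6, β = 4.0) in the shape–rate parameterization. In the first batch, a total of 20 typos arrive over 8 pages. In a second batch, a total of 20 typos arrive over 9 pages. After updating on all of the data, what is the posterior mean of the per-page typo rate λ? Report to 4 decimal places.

With a Gamma(shape α, rate β) prior, the Poisson likelihood is conjugate: the posterior is Gamma(α + ΣXᵢ, β + n).
After batch 1: Gamma(α+S, β+n) = Gamma(7.6+20, 4.0+8) = Gamma(27.6, 12.0).
After batch 2: Gamma(α+S, β+n) = Gamma(27.6+20, 12.0+9) = Gamma(47.6, 21.0).
Posterior mean = α/β = 47.6/21.0 = 2.2667.

2.2667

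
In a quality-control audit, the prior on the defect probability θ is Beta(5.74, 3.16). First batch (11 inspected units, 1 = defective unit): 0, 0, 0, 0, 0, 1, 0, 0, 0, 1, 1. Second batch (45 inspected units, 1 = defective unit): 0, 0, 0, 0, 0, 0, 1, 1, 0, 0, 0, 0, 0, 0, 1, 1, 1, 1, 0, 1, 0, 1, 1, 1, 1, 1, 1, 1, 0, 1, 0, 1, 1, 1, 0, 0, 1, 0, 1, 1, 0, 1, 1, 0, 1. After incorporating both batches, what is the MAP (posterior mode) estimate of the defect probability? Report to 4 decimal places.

0.5046

The Beta prior is conjugate to a Binomial/Bernoulli likelihood; the update adds successes to α and failures to β.
After batch 1: Beta(5.74+3, 3.16+8) = Beta(8.74, 11.16).
After batch 2: Beta(8.74+24, 11.16+21) = Beta(32.74, 32.16).
Mode of Beta(a,b) for a,b>1 is (a−1)/(a+b−2) = 31.74/62.90 = 0.5046.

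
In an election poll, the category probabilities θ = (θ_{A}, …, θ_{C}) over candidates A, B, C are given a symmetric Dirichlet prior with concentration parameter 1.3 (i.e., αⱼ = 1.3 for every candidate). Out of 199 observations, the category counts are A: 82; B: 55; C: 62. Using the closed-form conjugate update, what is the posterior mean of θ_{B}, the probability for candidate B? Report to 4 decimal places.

0.2775

The Dirichlet prior is conjugate to the Multinomial likelihood: each posterior αⱼ = prior αⱼ + observed count nⱼ.
Posterior concentration: (83.3, 56.3, 63.3), total = 202.9.
E[θ_{B}|data] = α_{B}/Σα = 56.3/202.9 = 0.2775.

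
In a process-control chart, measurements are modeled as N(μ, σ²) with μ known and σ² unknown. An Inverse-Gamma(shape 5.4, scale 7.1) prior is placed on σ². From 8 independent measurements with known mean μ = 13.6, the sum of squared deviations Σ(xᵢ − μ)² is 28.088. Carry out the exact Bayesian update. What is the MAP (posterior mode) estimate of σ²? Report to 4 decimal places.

With known mean μ and an Inverse-Gamma(α, β) prior on σ², the Normal likelihood is conjugate: posterior is Inv-Gamma(α + n/2, β + Σ(xᵢ−μ)²/2).
Posterior: Inv-Gamma(5.4 + 8/2, 7.1 + 28.088/2) = Inv-Gamma(9.40, 21.1440).
Mode = β/(α+1) = 21.1440/10.40 = 2.0331.

2.0331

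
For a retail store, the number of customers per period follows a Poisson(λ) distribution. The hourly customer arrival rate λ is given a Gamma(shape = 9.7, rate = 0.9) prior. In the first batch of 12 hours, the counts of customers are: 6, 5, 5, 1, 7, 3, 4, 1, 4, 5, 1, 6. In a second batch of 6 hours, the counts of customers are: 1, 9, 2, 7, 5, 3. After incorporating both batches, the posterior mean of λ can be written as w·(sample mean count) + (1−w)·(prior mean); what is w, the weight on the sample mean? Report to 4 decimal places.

With a Gamma(shape α, rate β) prior, the Poisson likelihood is conjugate: the posterior is Gamma(α + ΣXᵢ, β + n).
Total number of hours: n = 12 + 6 = 18.
Posterior mean = (α₀+S)/(β₀+n) = [n/(β₀+n)]·(S/n) + [β₀/(β₀+n)]·(α₀/β₀), so only n and β₀ enter the weight.
Weight on data w = n/(β₀+n) = 18/(0.9+18) = 18/18.9 = 0.9524.

0.9524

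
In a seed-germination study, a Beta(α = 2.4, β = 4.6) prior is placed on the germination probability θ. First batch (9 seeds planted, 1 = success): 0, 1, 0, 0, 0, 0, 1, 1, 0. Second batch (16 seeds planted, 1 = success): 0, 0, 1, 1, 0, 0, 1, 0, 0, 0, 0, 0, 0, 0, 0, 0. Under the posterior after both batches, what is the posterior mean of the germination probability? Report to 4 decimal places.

0.2625

The Beta prior is conjugate to a Binomial/Bernoulli likelihood; the update adds successes to α and failures to β.
After batch 1: Beta(2.4+3, 4.6+6) = Beta(5.4, 10.6).
After batch 2: Beta(5.4+3, 10.6+13) = Beta(8.4, 23.6).
Posterior mean = α/(α+β) = 8.4/32.0 = 0.2625.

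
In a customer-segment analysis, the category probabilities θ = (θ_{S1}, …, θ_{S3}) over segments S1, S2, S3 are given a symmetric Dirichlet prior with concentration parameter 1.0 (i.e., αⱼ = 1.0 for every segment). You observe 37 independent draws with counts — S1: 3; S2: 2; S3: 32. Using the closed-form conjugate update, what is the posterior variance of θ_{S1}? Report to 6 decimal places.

0.002195

The Dirichlet prior is conjugate to the Multinomial likelihood: each posterior αⱼ = prior αⱼ + observed count nⱼ.
Posterior concentration: (4.0, 3.0, 33.0), total = 40.0.
Var[θ_j] = α_j(Σα−α_j)/((Σα)²(Σα+1)) = 4.0·36.0/(40.0²·41.0) = 0.002195.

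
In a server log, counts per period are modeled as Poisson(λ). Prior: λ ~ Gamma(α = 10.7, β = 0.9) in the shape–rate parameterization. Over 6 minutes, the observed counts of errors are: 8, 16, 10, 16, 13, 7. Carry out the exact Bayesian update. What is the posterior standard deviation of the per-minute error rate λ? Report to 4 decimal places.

With a Gamma(shape α, rate β) prior, the Poisson likelihood is conjugate: the posterior is Gamma(α + ΣXᵢ, β + n).
Sum of counts S = 70 over n = 6 minutes.
Posterior: Gamma(α+S, β+n) = Gamma(10.7+70, 0.9+6) = Gamma(80.7, 6.9).
SD = √α/β = √80.7/6.9 = 1.3019.

1.3019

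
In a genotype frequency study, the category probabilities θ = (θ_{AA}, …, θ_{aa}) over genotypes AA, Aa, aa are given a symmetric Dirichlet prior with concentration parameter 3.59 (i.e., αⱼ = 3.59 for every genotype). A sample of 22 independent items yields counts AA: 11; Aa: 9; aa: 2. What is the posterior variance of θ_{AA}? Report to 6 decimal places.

The Dirichlet prior is conjugate to the Multinomial likelihood: each posterior αⱼ = prior αⱼ + observed count nⱼ.
Posterior concentration: (14.59, 12.59, 5.59), total = 32.77.
Var[θ_j] = α_j(Σα−α_j)/((Σα)²(Σα+1)) = 14.59·18.18/(32.77²·33.77) = 0.007314.

0.007314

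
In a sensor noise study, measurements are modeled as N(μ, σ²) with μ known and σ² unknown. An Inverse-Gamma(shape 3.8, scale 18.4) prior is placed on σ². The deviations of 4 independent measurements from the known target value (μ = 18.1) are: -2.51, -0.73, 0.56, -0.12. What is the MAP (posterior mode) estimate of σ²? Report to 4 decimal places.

With known mean μ and an Inverse-Gamma(α, β) prior on σ², the Normal likelihood is conjugate: posterior is Inv-Gamma(α + n/2, β + Σ(xᵢ−μ)²/2).
Σ(xᵢ−μ)² = (-2.51)² + (-0.73)² + (0.56)² + (-0.12)² = 7.1610.
Posterior: Inv-Gamma(3.8 + 4/2, 18.4 + 7.1610/2) = Inv-Gamma(5.80, 21.98050).
Mode = β/(α+1) = 21.98050/6.80 = 3.2324.

3.2324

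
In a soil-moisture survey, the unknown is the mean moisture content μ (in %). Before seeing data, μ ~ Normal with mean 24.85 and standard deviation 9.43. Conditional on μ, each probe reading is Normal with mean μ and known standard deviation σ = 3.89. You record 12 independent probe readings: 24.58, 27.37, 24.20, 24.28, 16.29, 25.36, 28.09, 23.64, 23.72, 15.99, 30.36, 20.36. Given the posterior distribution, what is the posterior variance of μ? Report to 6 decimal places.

For Normal data with known variance σ², a Normal(μ₀, σ₀²) prior on μ is conjugate. Posterior precision = 1/σ₀² + n/σ²; posterior mean is the precision-weighted average of μ₀ and x̄.
σ₀² = 9.43² = 88.9249, σ² = 3.89² = 15.1321; σ² + n·σ₀² = 15.1321 + 12·88.9249 = 1082.2309.
Posterior precision = 1/σ₀² + n/σ² = 1/88.9249 + 12/15.1321 = (σ² + n·σ₀²)/(σ₀²σ²) = 1082.2309/(88.9249·15.1321); posterior variance σₙ² = σ₀²σ²/(σ² + n·σ₀²) = 88.9249·15.1321/1082.2309 = 1.243377.

1.243377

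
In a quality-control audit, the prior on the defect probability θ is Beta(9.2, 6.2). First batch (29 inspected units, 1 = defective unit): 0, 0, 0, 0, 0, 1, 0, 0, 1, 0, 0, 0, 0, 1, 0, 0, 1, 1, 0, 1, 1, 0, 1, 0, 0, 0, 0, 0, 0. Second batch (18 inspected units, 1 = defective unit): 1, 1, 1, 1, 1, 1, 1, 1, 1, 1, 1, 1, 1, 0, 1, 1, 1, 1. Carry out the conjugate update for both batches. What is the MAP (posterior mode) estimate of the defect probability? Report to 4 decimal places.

The Beta prior is conjugate to a Binomial/Bernoulli likelihood; the update adds successes to α and failures to β.
After batch 1: Beta(9.2+8, 6.2+21) = Beta(17.2, 27.2).
After batch 2: Beta(17.2+17, 27.2+1) = Beta(34.2, 28.2).
Mode of Beta(a,b) for a,b>1 is (a−1)/(a+b−2) = 33.2/60.4 = 0.5497.

0.5497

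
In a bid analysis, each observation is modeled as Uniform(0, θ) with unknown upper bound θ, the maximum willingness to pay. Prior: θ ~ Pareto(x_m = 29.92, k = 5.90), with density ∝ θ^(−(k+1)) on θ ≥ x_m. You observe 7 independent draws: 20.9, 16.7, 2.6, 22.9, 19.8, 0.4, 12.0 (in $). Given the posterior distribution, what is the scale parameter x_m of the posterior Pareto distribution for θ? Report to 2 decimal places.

A Pareto(scale x_m, shape k) prior on the upper bound θ of Uniform(0, θ) is conjugate: posterior is Pareto(max(x_m, max xᵢ), k + n).
Sample maximum = 22.9; prior scale x_m = 29.92 → posterior scale = max = 29.92.
Posterior shape = 5.90 + 7 = 12.90.
Posterior scale x_m = 29.92.

29.92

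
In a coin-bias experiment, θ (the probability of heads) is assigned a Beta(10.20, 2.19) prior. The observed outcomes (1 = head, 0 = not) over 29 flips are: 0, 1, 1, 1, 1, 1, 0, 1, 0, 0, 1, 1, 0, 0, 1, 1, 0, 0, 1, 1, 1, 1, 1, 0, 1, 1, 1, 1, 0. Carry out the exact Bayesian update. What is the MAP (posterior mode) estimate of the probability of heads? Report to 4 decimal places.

0.7159

The Beta prior is conjugate to a Binomial/Bernoulli likelihood; the update adds successes to α and failures to β.
Posterior: Beta(α+k, β+n−k) = Beta(10.20+19, 2.19+10) = Beta(29.20, 12.19).
Mode of Beta(a,b) for a,b>1 is (a−1)/(a+b−2) = 28.20/39.39 = 0.7159.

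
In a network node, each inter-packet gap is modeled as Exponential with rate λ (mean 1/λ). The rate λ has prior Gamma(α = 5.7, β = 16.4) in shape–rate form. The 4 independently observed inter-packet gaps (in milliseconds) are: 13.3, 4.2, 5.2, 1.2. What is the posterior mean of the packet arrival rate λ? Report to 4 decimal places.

0.2407

With a Gamma(shape α, rate β) prior on the exponential rate λ, the posterior after n observations with total T = Σxᵢ is Gamma(α+n, β+T).
Sum of observations T = 23.9 milliseconds; n = 4.
Posterior: Gamma(5.7+4, 16.4+23.9) = Gamma(9.7, 40.3).
Posterior mean of λ = α/β = 9.7/40.3 = 0.2407.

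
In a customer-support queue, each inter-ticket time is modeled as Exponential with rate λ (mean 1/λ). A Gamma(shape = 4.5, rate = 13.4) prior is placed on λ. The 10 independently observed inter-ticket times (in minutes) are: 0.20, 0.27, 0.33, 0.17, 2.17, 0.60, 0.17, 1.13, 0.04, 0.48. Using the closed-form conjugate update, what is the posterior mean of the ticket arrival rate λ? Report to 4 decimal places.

0.7648

With a Gamma(shape α, rate β) prior on the exponential rate λ, the posterior after n observations with total T = Σxᵢ is Gamma(α+n, β+T).
Sum of observations T = 5.56 minutes; n = 10.
Posterior: Gamma(4.5+10, 13.4+5.56) = Gamma(14.5, 18.96).
Posterior mean of λ = α/β = 14.5/18.96 = 0.7648.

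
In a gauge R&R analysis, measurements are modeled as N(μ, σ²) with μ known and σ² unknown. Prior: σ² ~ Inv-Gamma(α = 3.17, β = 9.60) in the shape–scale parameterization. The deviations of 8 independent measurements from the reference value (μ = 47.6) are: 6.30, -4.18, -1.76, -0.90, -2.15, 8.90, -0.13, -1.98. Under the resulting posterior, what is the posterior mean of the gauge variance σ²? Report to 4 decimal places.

13.6175

With known mean μ and an Inverse-Gamma(α, β) prior on σ², the Normal likelihood is conjugate: posterior is Inv-Gamma(α + n/2, β + Σ(xᵢ−μ)²/2).
Σ(xᵢ−μ)² = (6.30)² + (-4.18)² + (-1.76)² + (-0.90)² + (-2.15)² + (8.90)² + (-0.13)² + (-1.98)² = 148.8398.
Posterior: Inv-Gamma(3.17 + 8/2, 9.60 + 148.8398/2) = Inv-Gamma(7.17, 84.01990).
E[σ²|data] = β/(α−1) = 84.01990/6.17 = 13.6175.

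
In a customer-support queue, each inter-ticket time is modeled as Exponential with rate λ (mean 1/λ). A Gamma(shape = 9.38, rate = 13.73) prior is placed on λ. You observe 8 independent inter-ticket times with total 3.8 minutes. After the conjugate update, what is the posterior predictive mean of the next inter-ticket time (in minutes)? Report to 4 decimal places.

1.0702

With a Gamma(shape α, rate β) prior on the exponential rate λ, the posterior after n observations with total T = Σxᵢ is Gamma(α+n, β+T).
Posterior: Gamma(9.38+8, 13.73+3.8) = Gamma(17.38, 17.53).
The predictive distribution for the next observation is Lomax; its mean is β/(α−1) = 17.53/16.38 = 1.0702.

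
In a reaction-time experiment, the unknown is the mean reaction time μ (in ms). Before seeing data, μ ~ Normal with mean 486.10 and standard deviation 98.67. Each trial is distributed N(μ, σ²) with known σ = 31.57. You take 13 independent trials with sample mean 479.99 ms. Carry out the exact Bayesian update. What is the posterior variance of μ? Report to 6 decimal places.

76.067520

For Normal data with known variance σ², a Normal(μ₀, σ₀²) prior on μ is conjugate. Posterior precision = 1/σ₀² + n/σ²; posterior mean is the precision-weighted average of μ₀ and x̄.
σ₀² = 98.67² = 9735.7689, σ² = 31.57² = 996.6649; σ² + n·σ₀² = 996.6649 + 13·9735.7689 = 127561.6606.
Posterior precision = 1/σ₀² + n/σ² = 1/9735.7689 + 13/996.6649 = (σ² + n·σ₀²)/(σ₀²σ²) = 127561.6606/(9735.7689·996.6649); posterior variance σₙ² = σ₀²σ²/(σ² + n·σ₀²) = 9735.7689·996.6649/127561.6606 = 76.067520.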